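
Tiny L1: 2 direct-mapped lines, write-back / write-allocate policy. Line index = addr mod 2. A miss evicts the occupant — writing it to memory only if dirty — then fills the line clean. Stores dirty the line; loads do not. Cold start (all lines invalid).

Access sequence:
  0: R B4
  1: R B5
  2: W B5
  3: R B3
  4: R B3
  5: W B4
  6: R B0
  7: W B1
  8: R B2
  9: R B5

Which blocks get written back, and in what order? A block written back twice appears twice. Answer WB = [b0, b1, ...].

WB = [5, 4, 1]

  0 | R B4 → L0 miss [-]
  1 | R B5 → L1 miss [-]
  2 | W B5 → L1 hit [D]
  3 | R B3 → L1 miss wb→B5 [-]
  4 | R B3 → L1 hit [-]
  5 | W B4 → L0 hit [D]
  6 | R B0 → L0 miss wb→B4 [-]
  7 | W B1 → L1 miss [D]
  8 | R B2 → L0 miss [-]
  9 | R B5 → L1 miss wb→B1 [-]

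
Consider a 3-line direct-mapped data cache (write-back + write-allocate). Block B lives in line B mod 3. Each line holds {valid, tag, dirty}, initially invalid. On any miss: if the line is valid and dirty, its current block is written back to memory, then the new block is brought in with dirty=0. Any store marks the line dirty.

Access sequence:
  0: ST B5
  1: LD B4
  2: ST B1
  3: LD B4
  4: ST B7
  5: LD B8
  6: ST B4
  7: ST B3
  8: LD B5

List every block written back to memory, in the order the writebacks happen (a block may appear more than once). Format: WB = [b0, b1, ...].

0: W B5 -> L2 miss  d=D]
1: R B4 -> L1 miss  d=-]
2: W B1 -> L1 miss  d=D]
3: R B4 -> L1 miss wb->B1  d=-]
4: W B7 -> L1 miss  d=D]
5: R B8 -> L2 miss wb->B5  d=-]
6: W B4 -> L1 miss wb->B7  d=D]
7: W B3 -> L0 miss  d=D]
8: R B5 -> L2 miss  d=-]

WB = [1, 5, 7]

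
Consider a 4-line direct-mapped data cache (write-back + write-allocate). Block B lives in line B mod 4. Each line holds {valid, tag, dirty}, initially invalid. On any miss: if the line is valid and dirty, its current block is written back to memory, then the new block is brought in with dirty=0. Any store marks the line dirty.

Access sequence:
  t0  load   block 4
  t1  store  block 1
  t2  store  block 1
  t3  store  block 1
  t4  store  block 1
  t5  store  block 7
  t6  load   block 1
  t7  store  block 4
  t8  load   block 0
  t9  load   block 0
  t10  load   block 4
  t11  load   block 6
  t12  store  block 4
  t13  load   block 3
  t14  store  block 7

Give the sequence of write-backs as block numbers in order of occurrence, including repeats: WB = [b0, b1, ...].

WB = [4, 7]

0: R B4 → L0 miss [-]
1: W B1 → L1 miss [D]
2: W B1 → L1 hit [D]
3: W B1 → L1 hit [D]
4: W B1 → L1 hit [D]
5: W B7 → L3 miss [D]
6: R B1 → L1 hit [D]
7: W B4 → L0 hit [D]
8: R B0 → L0 miss wb→B4 [-]
9: R B0 → L0 hit [-]
10: R B4 → L0 miss [-]
11: R B6 → L2 miss [-]
12: W B4 → L0 hit [D]
13: R B3 → L3 miss wb→B7 [-]
14: W B7 → L3 miss [D]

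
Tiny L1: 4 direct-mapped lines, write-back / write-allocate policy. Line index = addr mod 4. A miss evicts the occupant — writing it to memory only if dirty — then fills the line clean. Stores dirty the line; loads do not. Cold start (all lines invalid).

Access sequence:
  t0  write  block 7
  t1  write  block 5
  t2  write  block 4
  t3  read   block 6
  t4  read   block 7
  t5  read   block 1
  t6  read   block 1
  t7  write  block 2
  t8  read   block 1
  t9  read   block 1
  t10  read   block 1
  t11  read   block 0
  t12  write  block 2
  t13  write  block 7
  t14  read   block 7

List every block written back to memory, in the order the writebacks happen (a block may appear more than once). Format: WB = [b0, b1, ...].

0: W B7 -> L3 miss  d=D]
1: W B5 -> L1 miss  d=D]
2: W B4 -> L0 miss  d=D]
3: R B6 -> L2 miss  d=-]
4: R B7 -> L3 hit  d=D]
5: R B1 -> L1 miss wb->B5  d=-]
6: R B1 -> L1 hit  d=-]
7: W B2 -> L2 miss  d=D]
8: R B1 -> L1 hit  d=-]
9: R B1 -> L1 hit  d=-]
10: R B1 -> L1 hit  d=-]
11: R B0 -> L0 miss wb->B4  d=-]
12: W B2 -> L2 hit  d=D]
13: W B7 -> L3 hit  d=D]
14: R B7 -> L3 hit  d=D]

WB = [5, 4]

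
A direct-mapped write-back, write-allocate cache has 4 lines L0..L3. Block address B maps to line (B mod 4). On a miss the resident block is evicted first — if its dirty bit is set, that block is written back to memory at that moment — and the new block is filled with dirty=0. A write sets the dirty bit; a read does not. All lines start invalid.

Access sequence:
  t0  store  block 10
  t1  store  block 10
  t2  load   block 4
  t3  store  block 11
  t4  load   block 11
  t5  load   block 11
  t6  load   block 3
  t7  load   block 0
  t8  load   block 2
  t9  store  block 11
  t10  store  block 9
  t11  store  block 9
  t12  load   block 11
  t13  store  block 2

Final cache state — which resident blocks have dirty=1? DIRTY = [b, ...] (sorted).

0: W B10 -> L2 miss  d=D]
1: W B10 -> L2 hit  d=D]
2: R B4 -> L0 miss  d=-]
3: W B11 -> L3 miss  d=D]
4: R B11 -> L3 hit  d=D]
5: R B11 -> L3 hit  d=D]
6: R B3 -> L3 miss wb->B11  d=-]
7: R B0 -> L0 miss  d=-]
8: R B2 -> L2 miss wb->B10  d=-]
9: W B11 -> L3 miss  d=D]
10: W B9 -> L1 miss  d=D]
11: W B9 -> L1 hit  d=D]
12: R B11 -> L3 hit  d=D]
13: W B2 -> L2 hit  d=D]

DIRTY = [2, 9, 11]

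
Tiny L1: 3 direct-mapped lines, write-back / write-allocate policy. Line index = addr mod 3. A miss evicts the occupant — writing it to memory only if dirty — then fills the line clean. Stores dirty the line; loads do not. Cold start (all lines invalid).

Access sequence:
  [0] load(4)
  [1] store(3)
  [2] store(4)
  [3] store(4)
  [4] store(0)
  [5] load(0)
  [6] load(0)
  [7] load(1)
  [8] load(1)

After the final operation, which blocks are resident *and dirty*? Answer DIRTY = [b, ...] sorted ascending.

DIRTY = [0]

0: R B4 → L1 miss [-]
1: W B3 → L0 miss [D]
2: W B4 → L1 hit [D]
3: W B4 → L1 hit [D]
4: W B0 → L0 miss wb→B3 [D]
5: R B0 → L0 hit [D]
6: R B0 → L0 hit [D]
7: R B1 → L1 miss wb→B4 [-]
8: R B1 → L1 hit [-]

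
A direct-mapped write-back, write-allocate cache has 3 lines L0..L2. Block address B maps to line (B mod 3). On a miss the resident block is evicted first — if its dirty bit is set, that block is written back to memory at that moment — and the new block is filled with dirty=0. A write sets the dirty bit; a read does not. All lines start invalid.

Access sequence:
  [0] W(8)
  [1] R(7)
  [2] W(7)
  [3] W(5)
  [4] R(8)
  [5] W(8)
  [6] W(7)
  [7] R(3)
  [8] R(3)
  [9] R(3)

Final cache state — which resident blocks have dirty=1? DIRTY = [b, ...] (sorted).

DIRTY = [7, 8]

0: W B8 -> L2 miss  d=D]
1: R B7 -> L1 miss  d=-]
2: W B7 -> L1 hit  d=D]
3: W B5 -> L2 miss wb->B8  d=D]
4: R B8 -> L2 miss wb->B5  d=-]
5: W B8 -> L2 hit  d=D]
6: W B7 -> L1 hit  d=D]
7: R B3 -> L0 miss  d=-]
8: R B3 -> L0 hit  d=-]
9: R B3 -> L0 hit  d=-]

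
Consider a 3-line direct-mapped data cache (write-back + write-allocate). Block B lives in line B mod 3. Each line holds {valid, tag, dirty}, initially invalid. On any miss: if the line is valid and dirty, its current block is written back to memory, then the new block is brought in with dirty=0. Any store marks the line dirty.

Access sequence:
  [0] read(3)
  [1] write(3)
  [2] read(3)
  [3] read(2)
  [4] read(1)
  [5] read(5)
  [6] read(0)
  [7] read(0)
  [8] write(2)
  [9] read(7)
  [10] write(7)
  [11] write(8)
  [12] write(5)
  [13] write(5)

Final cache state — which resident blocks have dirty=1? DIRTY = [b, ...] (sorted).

DIRTY = [5, 7]

  0 | R B3 → L0 miss [-]
  1 | W B3 → L0 hit [D]
  2 | R B3 → L0 hit [D]
  3 | R B2 → L2 miss [-]
  4 | R B1 → L1 miss [-]
  5 | R B5 → L2 miss [-]
  6 | R B0 → L0 miss wb→B3 [-]
  7 | R B0 → L0 hit [-]
  8 | W B2 → L2 miss [D]
  9 | R B7 → L1 miss [-]
  10 | W B7 → L1 hit [D]
  11 | W B8 → L2 miss wb→B2 [D]
  12 | W B5 → L2 miss wb→B8 [D]
  13 | W B5 → L2 hit [D]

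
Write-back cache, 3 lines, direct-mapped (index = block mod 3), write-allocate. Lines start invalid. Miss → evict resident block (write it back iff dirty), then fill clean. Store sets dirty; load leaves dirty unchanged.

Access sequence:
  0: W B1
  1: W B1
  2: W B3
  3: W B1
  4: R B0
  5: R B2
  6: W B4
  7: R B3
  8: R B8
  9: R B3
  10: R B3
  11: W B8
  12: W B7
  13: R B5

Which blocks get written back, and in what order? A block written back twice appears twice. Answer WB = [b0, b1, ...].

WB = [3, 1, 4, 8]

0: W B1 → L1 miss [D]
1: W B1 → L1 hit [D]
2: W B3 → L0 miss [D]
3: W B1 → L1 hit [D]
4: R B0 → L0 miss wb→B3 [-]
5: R B2 → L2 miss [-]
6: W B4 → L1 miss wb→B1 [D]
7: R B3 → L0 miss [-]
8: R B8 → L2 miss [-]
9: R B3 → L0 hit [-]
10: R B3 → L0 hit [-]
11: W B8 → L2 hit [D]
12: W B7 → L1 miss wb→B4 [D]
13: R B5 → L2 miss wb→B8 [-]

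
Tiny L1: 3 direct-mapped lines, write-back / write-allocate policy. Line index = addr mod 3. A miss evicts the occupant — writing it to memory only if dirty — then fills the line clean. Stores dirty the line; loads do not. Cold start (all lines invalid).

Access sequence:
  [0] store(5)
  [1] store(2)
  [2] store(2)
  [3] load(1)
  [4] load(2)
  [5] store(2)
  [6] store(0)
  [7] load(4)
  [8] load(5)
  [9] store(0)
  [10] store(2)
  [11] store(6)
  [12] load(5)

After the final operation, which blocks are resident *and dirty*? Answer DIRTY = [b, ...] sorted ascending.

DIRTY = [6]

0: W B5 -> L2 miss  d=D]
1: W B2 -> L2 miss wb->B5  d=D]
2: W B2 -> L2 hit  d=D]
3: R B1 -> L1 miss  d=-]
4: R B2 -> L2 hit  d=D]
5: W B2 -> L2 hit  d=D]
6: W B0 -> L0 miss  d=D]
7: R B4 -> L1 miss  d=-]
8: R B5 -> L2 miss wb->B2  d=-]
9: W B0 -> L0 hit  d=D]
10: W B2 -> L2 miss  d=D]
11: W B6 -> L0 miss wb->B0  d=D]
12: R B5 -> L2 miss wb->B2  d=-]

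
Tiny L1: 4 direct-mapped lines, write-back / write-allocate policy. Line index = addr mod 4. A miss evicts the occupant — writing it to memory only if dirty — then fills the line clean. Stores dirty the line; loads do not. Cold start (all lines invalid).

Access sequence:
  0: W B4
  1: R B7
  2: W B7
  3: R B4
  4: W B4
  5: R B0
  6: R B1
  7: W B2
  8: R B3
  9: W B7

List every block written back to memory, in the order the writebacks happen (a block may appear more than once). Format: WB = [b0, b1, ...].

WB = [4, 7]

  0 | W B4 → L0 miss [D]
  1 | R B7 → L3 miss [-]
  2 | W B7 → L3 hit [D]
  3 | R B4 → L0 hit [D]
  4 | W B4 → L0 hit [D]
  5 | R B0 → L0 miss wb→B4 [-]
  6 | R B1 → L1 miss [-]
  7 | W B2 → L2 miss [D]
  8 | R B3 → L3 miss wb→B7 [-]
  9 | W B7 → L3 miss [D]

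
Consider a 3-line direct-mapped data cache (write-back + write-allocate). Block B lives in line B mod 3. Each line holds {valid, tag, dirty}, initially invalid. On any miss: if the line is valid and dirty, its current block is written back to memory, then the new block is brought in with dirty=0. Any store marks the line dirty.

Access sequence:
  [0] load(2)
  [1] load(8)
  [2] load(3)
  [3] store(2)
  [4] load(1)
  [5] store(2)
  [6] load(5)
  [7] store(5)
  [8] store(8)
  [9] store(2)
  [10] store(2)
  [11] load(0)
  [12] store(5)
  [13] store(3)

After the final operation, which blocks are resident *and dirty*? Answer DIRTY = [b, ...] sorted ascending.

DIRTY = [3, 5]

  0 | R B2 → L2 miss [-]
  1 | R B8 → L2 miss [-]
  2 | R B3 → L0 miss [-]
  3 | W B2 → L2 miss [D]
  4 | R B1 → L1 miss [-]
  5 | W B2 → L2 hit [D]
  6 | R B5 → L2 miss wb→B2 [-]
  7 | W B5 → L2 hit [D]
  8 | W B8 → L2 miss wb→B5 [D]
  9 | W B2 → L2 miss wb→B8 [D]
  10 | W B2 → L2 hit [D]
  11 | R B0 → L0 miss [-]
  12 | W B5 → L2 miss wb→B2 [D]
  13 | W B3 → L0 miss [D]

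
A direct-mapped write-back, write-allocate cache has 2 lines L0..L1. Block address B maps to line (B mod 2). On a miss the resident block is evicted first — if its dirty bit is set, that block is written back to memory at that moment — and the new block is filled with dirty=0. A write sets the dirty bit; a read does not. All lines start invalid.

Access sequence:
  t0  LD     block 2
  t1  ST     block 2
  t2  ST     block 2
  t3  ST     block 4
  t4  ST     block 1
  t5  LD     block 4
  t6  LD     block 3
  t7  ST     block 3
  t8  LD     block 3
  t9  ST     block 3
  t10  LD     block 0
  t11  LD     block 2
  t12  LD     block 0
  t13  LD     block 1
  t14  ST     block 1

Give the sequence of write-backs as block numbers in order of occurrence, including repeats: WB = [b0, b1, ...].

0: R B2 → L0 miss [-]
1: W B2 → L0 hit [D]
2: W B2 → L0 hit [D]
3: W B4 → L0 miss wb→B2 [D]
4: W B1 → L1 miss [D]
5: R B4 → L0 hit [D]
6: R B3 → L1 miss wb→B1 [-]
7: W B3 → L1 hit [D]
8: R B3 → L1 hit [D]
9: W B3 → L1 hit [D]
10: R B0 → L0 miss wb→B4 [-]
11: R B2 → L0 miss [-]
12: R B0 → L0 miss [-]
13: R B1 → L1 miss wb→B3 [-]
14: W B1 → L1 hit [D]

WB = [2, 1, 4, 3]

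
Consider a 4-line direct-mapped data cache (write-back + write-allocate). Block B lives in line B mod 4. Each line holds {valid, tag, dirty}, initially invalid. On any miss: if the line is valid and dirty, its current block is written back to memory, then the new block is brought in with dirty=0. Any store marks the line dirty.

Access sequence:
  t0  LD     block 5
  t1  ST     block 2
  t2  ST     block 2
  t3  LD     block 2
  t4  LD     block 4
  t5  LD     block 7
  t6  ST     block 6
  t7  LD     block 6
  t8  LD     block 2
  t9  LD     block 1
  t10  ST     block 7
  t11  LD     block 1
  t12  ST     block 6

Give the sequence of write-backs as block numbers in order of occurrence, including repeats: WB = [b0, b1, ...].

WB = [2, 6]

  0 | R B5 → L1 miss [-]
  1 | W B2 → L2 miss [D]
  2 | W B2 → L2 hit [D]
  3 | R B2 → L2 hit [D]
  4 | R B4 → L0 miss [-]
  5 | R B7 → L3 miss [-]
  6 | W B6 → L2 miss wb→B2 [D]
  7 | R B6 → L2 hit [D]
  8 | R B2 → L2 miss wb→B6 [-]
  9 | R B1 → L1 miss [-]
  10 | W B7 → L3 hit [D]
  11 | R B1 → L1 hit [-]
  12 | W B6 → L2 miss [D]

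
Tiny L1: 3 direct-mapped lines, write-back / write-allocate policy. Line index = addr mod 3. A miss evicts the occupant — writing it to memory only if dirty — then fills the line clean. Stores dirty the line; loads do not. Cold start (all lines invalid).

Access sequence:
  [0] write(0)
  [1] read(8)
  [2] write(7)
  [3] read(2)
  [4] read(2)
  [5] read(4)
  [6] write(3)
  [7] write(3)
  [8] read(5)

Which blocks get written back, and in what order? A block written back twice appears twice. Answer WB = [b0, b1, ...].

WB = [7, 0]

0: W B0 → L0 miss [D]
1: R B8 → L2 miss [-]
2: W B7 → L1 miss [D]
3: R B2 → L2 miss [-]
4: R B2 → L2 hit [-]
5: R B4 → L1 miss wb→B7 [-]
6: W B3 → L0 miss wb→B0 [D]
7: W B3 → L0 hit [D]
8: R B5 → L2 miss [-]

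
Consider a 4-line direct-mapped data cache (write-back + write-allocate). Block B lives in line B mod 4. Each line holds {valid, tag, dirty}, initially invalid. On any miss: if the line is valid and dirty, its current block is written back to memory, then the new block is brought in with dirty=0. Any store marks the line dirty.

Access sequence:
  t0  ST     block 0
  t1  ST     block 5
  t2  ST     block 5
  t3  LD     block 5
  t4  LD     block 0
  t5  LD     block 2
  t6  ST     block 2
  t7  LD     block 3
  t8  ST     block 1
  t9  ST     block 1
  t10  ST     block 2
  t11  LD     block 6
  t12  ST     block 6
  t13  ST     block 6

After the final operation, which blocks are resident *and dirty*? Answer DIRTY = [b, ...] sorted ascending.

DIRTY = [0, 1, 6]

0: W B0 → L0 miss [D]
1: W B5 → L1 miss [D]
2: W B5 → L1 hit [D]
3: R B5 → L1 hit [D]
4: R B0 → L0 hit [D]
5: R B2 → L2 miss [-]
6: W B2 → L2 hit [D]
7: R B3 → L3 miss [-]
8: W B1 → L1 miss wb→B5 [D]
9: W B1 → L1 hit [D]
10: W B2 → L2 hit [D]
11: R B6 → L2 miss wb→B2 [-]
12: W B6 → L2 hit [D]
13: W B6 → L2 hit [D]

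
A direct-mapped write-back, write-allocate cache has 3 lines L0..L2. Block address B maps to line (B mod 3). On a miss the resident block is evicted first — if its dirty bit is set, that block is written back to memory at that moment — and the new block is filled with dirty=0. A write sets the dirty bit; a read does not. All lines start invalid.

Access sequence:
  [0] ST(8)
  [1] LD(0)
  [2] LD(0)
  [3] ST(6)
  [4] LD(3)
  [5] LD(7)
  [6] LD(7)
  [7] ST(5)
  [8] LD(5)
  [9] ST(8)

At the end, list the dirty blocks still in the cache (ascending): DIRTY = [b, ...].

DIRTY = [8]

  0 | W B8 → L2 miss [D]
  1 | R B0 → L0 miss [-]
  2 | R B0 → L0 hit [-]
  3 | W B6 → L0 miss [D]
  4 | R B3 → L0 miss wb→B6 [-]
  5 | R B7 → L1 miss [-]
  6 | R B7 → L1 hit [-]
  7 | W B5 → L2 miss wb→B8 [D]
  8 | R B5 → L2 hit [D]
  9 | W B8 → L2 miss wb→B5 [D]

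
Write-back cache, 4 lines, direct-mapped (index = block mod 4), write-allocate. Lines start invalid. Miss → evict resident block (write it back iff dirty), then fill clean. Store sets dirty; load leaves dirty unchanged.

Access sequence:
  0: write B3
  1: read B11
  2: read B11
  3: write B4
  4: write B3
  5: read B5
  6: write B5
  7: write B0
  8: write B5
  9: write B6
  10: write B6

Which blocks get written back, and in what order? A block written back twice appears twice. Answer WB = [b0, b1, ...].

0: W B3 -> L3 miss  d=D]
1: R B11 -> L3 miss wb->B3  d=-]
2: R B11 -> L3 hit  d=-]
3: W B4 -> L0 miss  d=D]
4: W B3 -> L3 miss  d=D]
5: R B5 -> L1 miss  d=-]
6: W B5 -> L1 hit  d=D]
7: W B0 -> L0 miss wb->B4  d=D]
8: W B5 -> L1 hit  d=D]
9: W B6 -> L2 miss  d=D]
10: W B6 -> L2 hit  d=D]

WB = [3, 4]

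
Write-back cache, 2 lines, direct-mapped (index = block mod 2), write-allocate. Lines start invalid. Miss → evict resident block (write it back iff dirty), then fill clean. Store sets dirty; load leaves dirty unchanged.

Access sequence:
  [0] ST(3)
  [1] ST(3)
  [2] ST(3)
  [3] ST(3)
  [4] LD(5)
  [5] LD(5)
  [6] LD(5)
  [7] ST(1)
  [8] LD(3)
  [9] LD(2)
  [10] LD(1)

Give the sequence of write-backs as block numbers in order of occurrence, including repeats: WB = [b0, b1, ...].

WB = [3, 1]

0: W B3 → L1 miss [D]
1: W B3 → L1 hit [D]
2: W B3 → L1 hit [D]
3: W B3 → L1 hit [D]
4: R B5 → L1 miss wb→B3 [-]
5: R B5 → L1 hit [-]
6: R B5 → L1 hit [-]
7: W B1 → L1 miss [D]
8: R B3 → L1 miss wb→B1 [-]
9: R B2 → L0 miss [-]
10: R B1 → L1 miss [-]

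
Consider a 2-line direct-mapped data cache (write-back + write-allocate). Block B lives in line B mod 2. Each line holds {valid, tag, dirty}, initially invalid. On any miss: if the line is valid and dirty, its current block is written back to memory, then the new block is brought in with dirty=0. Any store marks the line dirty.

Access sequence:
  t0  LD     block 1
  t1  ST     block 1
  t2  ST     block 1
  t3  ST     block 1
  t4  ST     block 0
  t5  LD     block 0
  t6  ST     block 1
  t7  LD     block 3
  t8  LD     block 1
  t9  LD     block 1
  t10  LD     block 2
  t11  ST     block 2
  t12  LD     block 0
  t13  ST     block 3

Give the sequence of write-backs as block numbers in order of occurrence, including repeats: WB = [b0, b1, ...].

WB = [1, 0, 2]

0: R B1 -> L1 miss  d=-]
1: W B1 -> L1 hit  d=D]
2: W B1 -> L1 hit  d=D]
3: W B1 -> L1 hit  d=D]
4: W B0 -> L0 miss  d=D]
5: R B0 -> L0 hit  d=D]
6: W B1 -> L1 hit  d=D]
7: R B3 -> L1 miss wb->B1  d=-]
8: R B1 -> L1 miss  d=-]
9: R B1 -> L1 hit  d=-]
10: R B2 -> L0 miss wb->B0  d=-]
11: W B2 -> L0 hit  d=D]
12: R B0 -> L0 miss wb->B2  d=-]
13: W B3 -> L1 miss  d=D]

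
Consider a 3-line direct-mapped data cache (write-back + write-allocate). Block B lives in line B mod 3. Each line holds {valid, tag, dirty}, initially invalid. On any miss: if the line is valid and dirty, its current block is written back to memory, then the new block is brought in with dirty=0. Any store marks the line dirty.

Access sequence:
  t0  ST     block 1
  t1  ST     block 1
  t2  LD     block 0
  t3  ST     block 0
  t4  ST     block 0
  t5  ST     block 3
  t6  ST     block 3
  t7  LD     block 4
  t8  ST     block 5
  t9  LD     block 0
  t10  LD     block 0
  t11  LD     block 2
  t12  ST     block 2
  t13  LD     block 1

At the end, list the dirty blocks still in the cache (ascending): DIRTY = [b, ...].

0: W B1 → L1 miss [D]
1: W B1 → L1 hit [D]
2: R B0 → L0 miss [-]
3: W B0 → L0 hit [D]
4: W B0 → L0 hit [D]
5: W B3 → L0 miss wb→B0 [D]
6: W B3 → L0 hit [D]
7: R B4 → L1 miss wb→B1 [-]
8: W B5 → L2 miss [D]
9: R B0 → L0 miss wb→B3 [-]
10: R B0 → L0 hit [-]
11: R B2 → L2 miss wb→B5 [-]
12: W B2 → L2 hit [D]
13: R B1 → L1 miss [-]

DIRTY = [2]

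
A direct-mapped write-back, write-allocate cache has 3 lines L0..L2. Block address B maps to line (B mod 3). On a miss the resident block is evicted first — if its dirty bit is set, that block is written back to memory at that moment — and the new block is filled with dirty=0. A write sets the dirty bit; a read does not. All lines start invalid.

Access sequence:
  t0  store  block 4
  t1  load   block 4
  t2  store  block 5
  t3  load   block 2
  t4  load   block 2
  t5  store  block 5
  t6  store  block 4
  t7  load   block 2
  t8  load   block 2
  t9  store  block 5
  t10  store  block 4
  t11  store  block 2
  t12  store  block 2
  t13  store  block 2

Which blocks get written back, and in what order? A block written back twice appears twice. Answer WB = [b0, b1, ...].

WB = [5, 5, 5]

0: W B4 -> L1 miss  d=D]
1: R B4 -> L1 hit  d=D]
2: W B5 -> L2 miss  d=D]
3: R B2 -> L2 miss wb->B5  d=-]
4: R B2 -> L2 hit  d=-]
5: W B5 -> L2 miss  d=D]
6: W B4 -> L1 hit  d=D]
7: R B2 -> L2 miss wb->B5  d=-]
8: R B2 -> L2 hit  d=-]
9: W B5 -> L2 miss  d=D]
10: W B4 -> L1 hit  d=D]
11: W B2 -> L2 miss wb->B5  d=D]
12: W B2 -> L2 hit  d=D]
13: W B2 -> L2 hit  d=D]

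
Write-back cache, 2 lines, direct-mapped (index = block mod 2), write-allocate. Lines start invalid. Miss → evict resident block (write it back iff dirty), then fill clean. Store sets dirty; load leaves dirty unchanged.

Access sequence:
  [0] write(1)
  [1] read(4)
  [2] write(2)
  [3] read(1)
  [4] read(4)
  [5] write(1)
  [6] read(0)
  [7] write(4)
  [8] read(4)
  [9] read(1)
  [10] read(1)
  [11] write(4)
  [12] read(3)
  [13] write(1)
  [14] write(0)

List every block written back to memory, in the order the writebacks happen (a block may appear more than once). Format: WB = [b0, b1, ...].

  0 | W B1 → L1 miss [D]
  1 | R B4 → L0 miss [-]
  2 | W B2 → L0 miss [D]
  3 | R B1 → L1 hit [D]
  4 | R B4 → L0 miss wb→B2 [-]
  5 | W B1 → L1 hit [D]
  6 | R B0 → L0 miss [-]
  7 | W B4 → L0 miss [D]
  8 | R B4 → L0 hit [D]
  9 | R B1 → L1 hit [D]
  10 | R B1 → L1 hit [D]
  11 | W B4 → L0 hit [D]
  12 | R B3 → L1 miss wb→B1 [-]
  13 | W B1 → L1 miss [D]
  14 | W B0 → L0 miss wb→B4 [D]

WB = [2, 1, 4]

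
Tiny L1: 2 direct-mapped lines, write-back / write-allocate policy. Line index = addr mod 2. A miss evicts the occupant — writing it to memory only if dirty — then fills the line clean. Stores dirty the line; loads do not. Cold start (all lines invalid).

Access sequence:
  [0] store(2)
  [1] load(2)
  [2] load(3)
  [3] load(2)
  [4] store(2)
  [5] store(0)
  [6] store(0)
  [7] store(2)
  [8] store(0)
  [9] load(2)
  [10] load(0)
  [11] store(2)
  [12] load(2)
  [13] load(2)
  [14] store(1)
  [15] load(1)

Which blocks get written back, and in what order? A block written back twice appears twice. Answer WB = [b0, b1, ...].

0: W B2 → L0 miss [D]
1: R B2 → L0 hit [D]
2: R B3 → L1 miss [-]
3: R B2 → L0 hit [D]
4: W B2 → L0 hit [D]
5: W B0 → L0 miss wb→B2 [D]
6: W B0 → L0 hit [D]
7: W B2 → L0 miss wb→B0 [D]
8: W B0 → L0 miss wb→B2 [D]
9: R B2 → L0 miss wb→B0 [-]
10: R B0 → L0 miss [-]
11: W B2 → L0 miss [D]
12: R B2 → L0 hit [D]
13: R B2 → L0 hit [D]
14: W B1 → L1 miss [D]
15: R B1 → L1 hit [D]

WB = [2, 0, 2, 0]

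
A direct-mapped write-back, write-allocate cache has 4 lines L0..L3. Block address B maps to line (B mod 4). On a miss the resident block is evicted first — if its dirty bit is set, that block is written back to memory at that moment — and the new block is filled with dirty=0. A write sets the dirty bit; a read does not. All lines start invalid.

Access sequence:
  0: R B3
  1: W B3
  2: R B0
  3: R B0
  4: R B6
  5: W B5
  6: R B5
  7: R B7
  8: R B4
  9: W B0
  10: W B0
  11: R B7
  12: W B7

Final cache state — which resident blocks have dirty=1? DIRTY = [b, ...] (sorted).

DIRTY = [0, 5, 7]

  0 | R B3 → L3 miss [-]
  1 | W B3 → L3 hit [D]
  2 | R B0 → L0 miss [-]
  3 | R B0 → L0 hit [-]
  4 | R B6 → L2 miss [-]
  5 | W B5 → L1 miss [D]
  6 | R B5 → L1 hit [D]
  7 | R B7 → L3 miss wb→B3 [-]
  8 | R B4 → L0 miss [-]
  9 | W B0 → L0 miss [D]
  10 | W B0 → L0 hit [D]
  11 | R B7 → L3 hit [-]
  12 | W B7 → L3 hit [D]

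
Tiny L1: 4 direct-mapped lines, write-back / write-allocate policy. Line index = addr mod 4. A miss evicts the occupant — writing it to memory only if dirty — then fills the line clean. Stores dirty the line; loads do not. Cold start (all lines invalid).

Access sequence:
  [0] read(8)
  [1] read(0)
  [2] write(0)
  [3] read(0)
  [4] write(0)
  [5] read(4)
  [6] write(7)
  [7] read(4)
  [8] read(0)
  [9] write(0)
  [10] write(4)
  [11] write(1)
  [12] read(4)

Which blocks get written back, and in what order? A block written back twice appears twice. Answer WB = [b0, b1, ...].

0: R B8 → L0 miss [-]
1: R B0 → L0 miss [-]
2: W B0 → L0 hit [D]
3: R B0 → L0 hit [D]
4: W B0 → L0 hit [D]
5: R B4 → L0 miss wb→B0 [-]
6: W B7 → L3 miss [D]
7: R B4 → L0 hit [-]
8: R B0 → L0 miss [-]
9: W B0 → L0 hit [D]
10: W B4 → L0 miss wb→B0 [D]
11: W B1 → L1 miss [D]
12: R B4 → L0 hit [D]

WB = [0, 0]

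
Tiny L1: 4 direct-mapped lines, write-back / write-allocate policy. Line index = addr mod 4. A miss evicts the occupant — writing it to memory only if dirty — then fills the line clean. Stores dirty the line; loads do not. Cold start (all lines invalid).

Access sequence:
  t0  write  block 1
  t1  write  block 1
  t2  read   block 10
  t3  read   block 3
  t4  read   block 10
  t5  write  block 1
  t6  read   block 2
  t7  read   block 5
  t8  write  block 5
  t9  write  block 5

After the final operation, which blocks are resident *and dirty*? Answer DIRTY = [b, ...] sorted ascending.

0: W B1 -> L1 miss  d=D]
1: W B1 -> L1 hit  d=D]
2: R B10 -> L2 miss  d=-]
3: R B3 -> L3 miss  d=-]
4: R B10 -> L2 hit  d=-]
5: W B1 -> L1 hit  d=D]
6: R B2 -> L2 miss  d=-]
7: R B5 -> L1 miss wb->B1  d=-]
8: W B5 -> L1 hit  d=D]
9: W B5 -> L1 hit  d=D]

DIRTY = [5]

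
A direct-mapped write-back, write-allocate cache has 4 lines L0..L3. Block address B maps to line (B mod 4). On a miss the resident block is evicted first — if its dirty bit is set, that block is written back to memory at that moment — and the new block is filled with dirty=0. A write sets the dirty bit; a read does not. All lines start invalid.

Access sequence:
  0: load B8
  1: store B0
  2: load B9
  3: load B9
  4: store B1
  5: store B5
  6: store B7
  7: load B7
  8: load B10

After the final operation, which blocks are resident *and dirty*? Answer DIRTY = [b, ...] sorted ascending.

  0 | R B8 → L0 miss [-]
  1 | W B0 → L0 miss [D]
  2 | R B9 → L1 miss [-]
  3 | R B9 → L1 hit [-]
  4 | W B1 → L1 miss [D]
  5 | W B5 → L1 miss wb→B1 [D]
  6 | W B7 → L3 miss [D]
  7 | R B7 → L3 hit [D]
  8 | R B10 → L2 miss [-]

DIRTY = [0, 5, 7]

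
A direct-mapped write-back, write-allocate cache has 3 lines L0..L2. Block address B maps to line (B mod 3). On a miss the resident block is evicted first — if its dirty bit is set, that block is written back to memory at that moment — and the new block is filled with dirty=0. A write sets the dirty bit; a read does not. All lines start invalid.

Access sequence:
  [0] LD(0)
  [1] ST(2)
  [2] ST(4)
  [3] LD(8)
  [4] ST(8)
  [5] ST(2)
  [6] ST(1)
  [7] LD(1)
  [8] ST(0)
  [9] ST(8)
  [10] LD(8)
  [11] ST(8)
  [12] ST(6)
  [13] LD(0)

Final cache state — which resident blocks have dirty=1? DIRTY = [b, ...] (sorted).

DIRTY = [1, 8]

0: R B0 -> L0 miss  d=-]
1: W B2 -> L2 miss  d=D]
2: W B4 -> L1 miss  d=D]
3: R B8 -> L2 miss wb->B2  d=-]
4: W B8 -> L2 hit  d=D]
5: W B2 -> L2 miss wb->B8  d=D]
6: W B1 -> L1 miss wb->B4  d=D]
7: R B1 -> L1 hit  d=D]
8: W B0 -> L0 hit  d=D]
9: W B8 -> L2 miss wb->B2  d=D]
10: R B8 -> L2 hit  d=D]
11: W B8 -> L2 hit  d=D]
12: W B6 -> L0 miss wb->B0  d=D]
13: R B0 -> L0 miss wb->B6  d=-]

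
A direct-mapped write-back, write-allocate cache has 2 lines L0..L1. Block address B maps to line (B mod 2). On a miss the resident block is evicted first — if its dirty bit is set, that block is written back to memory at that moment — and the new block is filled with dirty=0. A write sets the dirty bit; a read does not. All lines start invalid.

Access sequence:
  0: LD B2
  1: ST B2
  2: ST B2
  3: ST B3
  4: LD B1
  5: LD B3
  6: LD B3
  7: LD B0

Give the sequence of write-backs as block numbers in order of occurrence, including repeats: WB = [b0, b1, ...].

WB = [3, 2]

  0 | R B2 → L0 miss [-]
  1 | W B2 → L0 hit [D]
  2 | W B2 → L0 hit [D]
  3 | W B3 → L1 miss [D]
  4 | R B1 → L1 miss wb→B3 [-]
  5 | R B3 → L1 miss [-]
  6 | R B3 → L1 hit [-]
  7 | R B0 → L0 miss wb→B2 [-]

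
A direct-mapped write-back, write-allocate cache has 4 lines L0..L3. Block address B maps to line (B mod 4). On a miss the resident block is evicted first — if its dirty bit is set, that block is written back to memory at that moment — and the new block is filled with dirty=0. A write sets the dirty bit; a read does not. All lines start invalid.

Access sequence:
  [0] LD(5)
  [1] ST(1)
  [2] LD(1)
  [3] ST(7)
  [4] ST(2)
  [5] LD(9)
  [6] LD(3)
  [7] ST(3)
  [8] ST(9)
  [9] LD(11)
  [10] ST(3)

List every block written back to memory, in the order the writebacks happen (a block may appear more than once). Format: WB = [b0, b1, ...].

0: R B5 -> L1 miss  d=-]
1: W B1 -> L1 miss  d=D]
2: R B1 -> L1 hit  d=D]
3: W B7 -> L3 miss  d=D]
4: W B2 -> L2 miss  d=D]
5: R B9 -> L1 miss wb->B1  d=-]
6: R B3 -> L3 miss wb->B7  d=-]
7: W B3 -> L3 hit  d=D]
8: W B9 -> L1 hit  d=D]
9: R B11 -> L3 miss wb->B3  d=-]
10: W B3 -> L3 miss  d=D]

WB = [1, 7, 3]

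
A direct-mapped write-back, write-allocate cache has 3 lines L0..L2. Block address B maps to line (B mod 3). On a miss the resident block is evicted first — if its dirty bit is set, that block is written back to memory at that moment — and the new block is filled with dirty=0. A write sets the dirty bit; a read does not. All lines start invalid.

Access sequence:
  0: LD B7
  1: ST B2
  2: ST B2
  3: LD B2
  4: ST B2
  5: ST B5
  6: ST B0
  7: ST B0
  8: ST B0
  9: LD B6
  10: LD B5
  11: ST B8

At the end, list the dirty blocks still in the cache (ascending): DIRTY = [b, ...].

DIRTY = [8]

0: R B7 -> L1 miss  d=-]
1: W B2 -> L2 miss  d=D]
2: W B2 -> L2 hit  d=D]
3: R B2 -> L2 hit  d=D]
4: W B2 -> L2 hit  d=D]
5: W B5 -> L2 miss wb->B2  d=D]
6: W B0 -> L0 miss  d=D]
7: W B0 -> L0 hit  d=D]
8: W B0 -> L0 hit  d=D]
9: R B6 -> L0 miss wb->B0  d=-]
10: R B5 -> L2 hit  d=D]
11: W B8 -> L2 miss wb->B5  d=D]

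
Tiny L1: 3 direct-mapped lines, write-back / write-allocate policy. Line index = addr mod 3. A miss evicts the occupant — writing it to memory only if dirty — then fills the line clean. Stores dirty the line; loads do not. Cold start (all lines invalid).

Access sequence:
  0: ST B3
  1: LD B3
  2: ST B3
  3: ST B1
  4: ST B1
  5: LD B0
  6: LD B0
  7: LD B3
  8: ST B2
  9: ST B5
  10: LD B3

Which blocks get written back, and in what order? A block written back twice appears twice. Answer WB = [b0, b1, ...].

WB = [3, 2]

  0 | W B3 → L0 miss [D]
  1 | R B3 → L0 hit [D]
  2 | W B3 → L0 hit [D]
  3 | W B1 → L1 miss [D]
  4 | W B1 → L1 hit [D]
  5 | R B0 → L0 miss wb→B3 [-]
  6 | R B0 → L0 hit [-]
  7 | R B3 → L0 miss [-]
  8 | W B2 → L2 miss [D]
  9 | W B5 → L2 miss wb→B2 [D]
  10 | R B3 → L0 hit [-]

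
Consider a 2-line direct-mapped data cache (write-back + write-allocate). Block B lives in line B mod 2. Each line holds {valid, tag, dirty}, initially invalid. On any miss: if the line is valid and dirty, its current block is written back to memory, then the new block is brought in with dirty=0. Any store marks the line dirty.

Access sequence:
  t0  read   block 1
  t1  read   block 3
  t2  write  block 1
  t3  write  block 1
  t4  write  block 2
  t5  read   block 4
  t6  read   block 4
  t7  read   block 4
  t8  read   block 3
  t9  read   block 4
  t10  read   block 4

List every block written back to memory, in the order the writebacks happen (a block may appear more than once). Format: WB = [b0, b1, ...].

0: R B1 -> L1 miss  d=-]
1: R B3 -> L1 miss  d=-]
2: W B1 -> L1 miss  d=D]
3: W B1 -> L1 hit  d=D]
4: W B2 -> L0 miss  d=D]
5: R B4 -> L0 miss wb->B2  d=-]
6: R B4 -> L0 hit  d=-]
7: R B4 -> L0 hit  d=-]
8: R B3 -> L1 miss wb->B1  d=-]
9: R B4 -> L0 hit  d=-]
10: R B4 -> L0 hit  d=-]

WB = [2, 1]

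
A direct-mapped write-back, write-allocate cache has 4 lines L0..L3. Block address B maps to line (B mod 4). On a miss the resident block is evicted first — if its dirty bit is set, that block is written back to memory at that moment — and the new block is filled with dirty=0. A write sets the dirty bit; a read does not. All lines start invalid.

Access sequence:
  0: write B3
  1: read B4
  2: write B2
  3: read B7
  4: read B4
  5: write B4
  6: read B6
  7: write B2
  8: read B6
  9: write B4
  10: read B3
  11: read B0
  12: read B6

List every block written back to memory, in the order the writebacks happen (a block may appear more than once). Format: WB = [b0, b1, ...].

0: W B3 → L3 miss [D]
1: R B4 → L0 miss [-]
2: W B2 → L2 miss [D]
3: R B7 → L3 miss wb→B3 [-]
4: R B4 → L0 hit [-]
5: W B4 → L0 hit [D]
6: R B6 → L2 miss wb→B2 [-]
7: W B2 → L2 miss [D]
8: R B6 → L2 miss wb→B2 [-]
9: W B4 → L0 hit [D]
10: R B3 → L3 miss [-]
11: R B0 → L0 miss wb→B4 [-]
12: R B6 → L2 hit [-]

WB = [3, 2, 2, 4]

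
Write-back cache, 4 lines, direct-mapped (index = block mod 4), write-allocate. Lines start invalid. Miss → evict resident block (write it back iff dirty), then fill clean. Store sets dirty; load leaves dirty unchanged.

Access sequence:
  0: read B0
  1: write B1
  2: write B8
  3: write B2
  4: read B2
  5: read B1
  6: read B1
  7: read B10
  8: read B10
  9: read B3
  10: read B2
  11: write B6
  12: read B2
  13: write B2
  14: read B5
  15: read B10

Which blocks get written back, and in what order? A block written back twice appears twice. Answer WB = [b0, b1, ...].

0: R B0 -> L0 miss  d=-]
1: W B1 -> L1 miss  d=D]
2: W B8 -> L0 miss  d=D]
3: W B2 -> L2 miss  d=D]
4: R B2 -> L2 hit  d=D]
5: R B1 -> L1 hit  d=D]
6: R B1 -> L1 hit  d=D]
7: R B10 -> L2 miss wb->B2  d=-]
8: R B10 -> L2 hit  d=-]
9: R B3 -> L3 miss  d=-]
10: R B2 -> L2 miss  d=-]
11: W B6 -> L2 miss  d=D]
12: R B2 -> L2 miss wb->B6  d=-]
13: W B2 -> L2 hit  d=D]
14: R B5 -> L1 miss wb->B1  d=-]
15: R B10 -> L2 miss wb->B2  d=-]

WB = [2, 6, 1, 2]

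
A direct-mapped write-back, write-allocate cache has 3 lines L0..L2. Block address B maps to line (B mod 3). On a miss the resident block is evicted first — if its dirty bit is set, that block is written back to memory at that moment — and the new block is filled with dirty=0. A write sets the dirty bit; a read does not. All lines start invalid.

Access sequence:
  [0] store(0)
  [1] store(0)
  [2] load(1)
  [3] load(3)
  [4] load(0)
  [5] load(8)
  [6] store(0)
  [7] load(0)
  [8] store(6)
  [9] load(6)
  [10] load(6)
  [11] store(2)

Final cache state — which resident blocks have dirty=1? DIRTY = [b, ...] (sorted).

DIRTY = [2, 6]

0: W B0 -> L0 miss  d=D]
1: W B0 -> L0 hit  d=D]
2: R B1 -> L1 miss  d=-]
3: R B3 -> L0 miss wb->B0  d=-]
4: R B0 -> L0 miss  d=-]
5: R B8 -> L2 miss  d=-]
6: W B0 -> L0 hit  d=D]
7: R B0 -> L0 hit  d=D]
8: W B6 -> L0 miss wb->B0  d=D]
9: R B6 -> L0 hit  d=D]
10: R B6 -> L0 hit  d=D]
11: W B2 -> L2 miss  d=D]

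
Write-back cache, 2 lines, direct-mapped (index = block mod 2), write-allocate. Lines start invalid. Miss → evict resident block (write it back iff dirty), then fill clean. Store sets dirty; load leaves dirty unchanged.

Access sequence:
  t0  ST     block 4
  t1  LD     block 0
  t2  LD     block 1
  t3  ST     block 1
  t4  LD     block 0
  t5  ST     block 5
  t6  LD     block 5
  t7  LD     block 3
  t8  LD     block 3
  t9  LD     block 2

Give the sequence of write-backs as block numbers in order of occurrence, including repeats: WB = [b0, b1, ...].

WB = [4, 1, 5]

  0 | W B4 → L0 miss [D]
  1 | R B0 → L0 miss wb→B4 [-]
  2 | R B1 → L1 miss [-]
  3 | W B1 → L1 hit [D]
  4 | R B0 → L0 hit [-]
  5 | W B5 → L1 miss wb→B1 [D]
  6 | R B5 → L1 hit [D]
  7 | R B3 → L1 miss wb→B5 [-]
  8 | R B3 → L1 hit [-]
  9 | R B2 → L0 miss [-]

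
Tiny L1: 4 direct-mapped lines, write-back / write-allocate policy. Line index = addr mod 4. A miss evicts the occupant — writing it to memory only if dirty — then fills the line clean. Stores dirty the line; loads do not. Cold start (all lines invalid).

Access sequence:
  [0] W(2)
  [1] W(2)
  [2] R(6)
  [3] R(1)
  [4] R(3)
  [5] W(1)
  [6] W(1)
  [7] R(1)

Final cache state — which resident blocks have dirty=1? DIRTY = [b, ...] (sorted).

0: W B2 → L2 miss [D]
1: W B2 → L2 hit [D]
2: R B6 → L2 miss wb→B2 [-]
3: R B1 → L1 miss [-]
4: R B3 → L3 miss [-]
5: W B1 → L1 hit [D]
6: W B1 → L1 hit [D]
7: R B1 → L1 hit [D]

DIRTY = [1]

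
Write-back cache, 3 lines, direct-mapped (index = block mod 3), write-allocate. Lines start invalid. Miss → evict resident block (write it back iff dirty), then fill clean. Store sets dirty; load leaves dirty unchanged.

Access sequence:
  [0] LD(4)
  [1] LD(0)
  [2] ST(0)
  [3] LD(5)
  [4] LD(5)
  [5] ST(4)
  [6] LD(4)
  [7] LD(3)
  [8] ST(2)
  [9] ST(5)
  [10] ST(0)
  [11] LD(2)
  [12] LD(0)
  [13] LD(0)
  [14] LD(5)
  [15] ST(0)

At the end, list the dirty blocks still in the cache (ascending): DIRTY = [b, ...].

DIRTY = [0, 4]

0: R B4 -> L1 miss  d=-]
1: R B0 -> L0 miss  d=-]
2: W B0 -> L0 hit  d=D]
3: R B5 -> L2 miss  d=-]
4: R B5 -> L2 hit  d=-]
5: W B4 -> L1 hit  d=D]
6: R B4 -> L1 hit  d=D]
7: R B3 -> L0 miss wb->B0  d=-]
8: W B2 -> L2 miss  d=D]
9: W B5 -> L2 miss wb->B2  d=D]
10: W B0 -> L0 miss  d=D]
11: R B2 -> L2 miss wb->B5  d=-]
12: R B0 -> L0 hit  d=D]
13: R B0 -> L0 hit  d=D]
14: R B5 -> L2 miss  d=-]
15: W B0 -> L0 hit  d=D]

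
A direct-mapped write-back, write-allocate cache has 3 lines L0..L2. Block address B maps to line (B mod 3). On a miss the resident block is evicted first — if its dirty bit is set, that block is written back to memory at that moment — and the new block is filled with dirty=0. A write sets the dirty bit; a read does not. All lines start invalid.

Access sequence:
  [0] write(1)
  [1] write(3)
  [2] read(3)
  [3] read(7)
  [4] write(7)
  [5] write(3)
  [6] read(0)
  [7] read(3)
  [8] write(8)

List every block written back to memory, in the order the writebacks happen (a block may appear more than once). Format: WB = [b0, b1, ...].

0: W B1 → L1 miss [D]
1: W B3 → L0 miss [D]
2: R B3 → L0 hit [D]
3: R B7 → L1 miss wb→B1 [-]
4: W B7 → L1 hit [D]
5: W B3 → L0 hit [D]
6: R B0 → L0 miss wb→B3 [-]
7: R B3 → L0 miss [-]
8: W B8 → L2 miss [D]

WB = [1, 3]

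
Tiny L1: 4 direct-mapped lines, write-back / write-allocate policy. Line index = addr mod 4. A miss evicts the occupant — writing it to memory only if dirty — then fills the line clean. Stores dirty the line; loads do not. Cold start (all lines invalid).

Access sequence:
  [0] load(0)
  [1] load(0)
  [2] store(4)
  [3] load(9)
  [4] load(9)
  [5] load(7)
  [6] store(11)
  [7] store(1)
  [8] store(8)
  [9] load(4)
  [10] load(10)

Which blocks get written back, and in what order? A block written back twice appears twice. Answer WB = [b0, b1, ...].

  0 | R B0 → L0 miss [-]
  1 | R B0 → L0 hit [-]
  2 | W B4 → L0 miss [D]
  3 | R B9 → L1 miss [-]
  4 | R B9 → L1 hit [-]
  5 | R B7 → L3 miss [-]
  6 | W B11 → L3 miss [D]
  7 | W B1 → L1 miss [D]
  8 | W B8 → L0 miss wb→B4 [D]
  9 | R B4 → L0 miss wb→B8 [-]
  10 | R B10 → L2 miss [-]

WB = [4, 8]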